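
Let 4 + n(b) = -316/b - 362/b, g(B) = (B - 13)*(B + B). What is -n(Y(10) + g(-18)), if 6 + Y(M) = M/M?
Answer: 5122/1111 ≈ 4.6103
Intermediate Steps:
g(B) = 2*B*(-13 + B) (g(B) = (-13 + B)*(2*B) = 2*B*(-13 + B))
Y(M) = -5 (Y(M) = -6 + M/M = -6 + 1 = -5)
n(b) = -4 - 678/b (n(b) = -4 + (-316/b - 362/b) = -4 - 678/b)
-n(Y(10) + g(-18)) = -(-4 - 678/(-5 + 2*(-18)*(-13 - 18))) = -(-4 - 678/(-5 + 2*(-18)*(-31))) = -(-4 - 678/(-5 + 1116)) = -(-4 - 678/1111) = -1*(-5122/1111) = 5122/1111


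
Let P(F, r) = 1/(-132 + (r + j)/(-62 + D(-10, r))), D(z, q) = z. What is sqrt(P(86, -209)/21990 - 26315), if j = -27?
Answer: I*sqrt(1897594443063903290)/8491805 ≈ 162.22*I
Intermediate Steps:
P(F, r) = 1/(-1053/8 - r/72) (P(F, r) = 1/(-132 + (r - 27)/(-62 - 10)) = 1/(-132 + (-27 + r)/(-72)) = 1/(-132 + (-27 + r)*(-1/72)) = 1/(-132 + (3/8 - r/72)) = 1/(-1053/8 - r/72))
sqrt(P(86, -209)/21990 - 26315) = sqrt(-72/(9477 - 209)/21990 - 26315) = sqrt(-72/9268*(1/21990) - 26315) = sqrt(-72*1/9268*(1/21990) - 26315) = sqrt(-18/2317*1/21990 - 26315) = sqrt(-3/8491805 - 26315) = sqrt(-223461848578/8491805) = I*sqrt(1897594443063903290)/8491805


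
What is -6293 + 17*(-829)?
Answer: -20386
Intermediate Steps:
-6293 + 17*(-829) = -6293 - 14093 = -20386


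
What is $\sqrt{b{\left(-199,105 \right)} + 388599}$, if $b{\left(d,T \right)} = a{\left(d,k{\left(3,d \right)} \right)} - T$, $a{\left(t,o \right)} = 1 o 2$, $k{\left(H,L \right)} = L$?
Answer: $32 \sqrt{379} \approx 622.97$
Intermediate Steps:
$a{\left(t,o \right)} = 2 o$ ($a{\left(t,o \right)} = o 2 = 2 o$)
$b{\left(d,T \right)} = - T + 2 d$ ($b{\left(d,T \right)} = 2 d - T = - T + 2 d$)
$\sqrt{b{\left(-199,105 \right)} + 388599} = \sqrt{\left(\left(-1\right) 105 + 2 \left(-199\right)\right) + 388599} = \sqrt{\left(-105 - 398\right) + 388599} = \sqrt{-503 + 388599} = \sqrt{388096} = 32 \sqrt{379}$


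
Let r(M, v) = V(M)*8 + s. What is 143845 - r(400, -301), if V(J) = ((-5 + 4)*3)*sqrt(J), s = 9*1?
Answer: 144316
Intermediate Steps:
s = 9
V(J) = -3*sqrt(J) (V(J) = (-1*3)*sqrt(J) = -3*sqrt(J))
r(M, v) = 9 - 24*sqrt(M) (r(M, v) = -3*sqrt(M)*8 + 9 = -24*sqrt(M) + 9 = 9 - 24*sqrt(M))
143845 - r(400, -301) = 143845 - (9 - 24*sqrt(400)) = 143845 - (9 - 24*20) = 143845 - (9 - 480) = 143845 - 1*(-471) = 143845 + 471 = 144316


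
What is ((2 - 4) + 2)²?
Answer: 0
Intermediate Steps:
((2 - 4) + 2)² = (-2 + 2)² = 0² = 0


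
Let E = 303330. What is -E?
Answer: -303330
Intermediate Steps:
-E = -1*303330 = -303330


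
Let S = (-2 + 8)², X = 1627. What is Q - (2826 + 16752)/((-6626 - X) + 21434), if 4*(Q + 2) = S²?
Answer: 4224704/13181 ≈ 320.51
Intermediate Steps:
S = 36 (S = 6² = 36)
Q = 322 (Q = -2 + (¼)*36² = -2 + (¼)*1296 = -2 + 324 = 322)
Q - (2826 + 16752)/((-6626 - X) + 21434) = 322 - (2826 + 16752)/((-6626 - 1*1627) + 21434) = 322 - 19578/((-6626 - 1627) + 21434) = 322 - 19578/(-8253 + 21434) = 322 - 19578/13181 = 4224704/13181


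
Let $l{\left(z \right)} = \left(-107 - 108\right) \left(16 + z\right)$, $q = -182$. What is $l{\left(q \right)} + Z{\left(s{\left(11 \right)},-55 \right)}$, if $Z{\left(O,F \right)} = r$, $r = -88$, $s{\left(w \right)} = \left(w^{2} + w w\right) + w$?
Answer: $35602$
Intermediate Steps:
$s{\left(w \right)} = w + 2 w^{2}$ ($s{\left(w \right)} = \left(w^{2} + w^{2}\right) + w = 2 w^{2} + w = w + 2 w^{2}$)
$Z{\left(O,F \right)} = -88$
$l{\left(z \right)} = -3440 - 215 z$ ($l{\left(z \right)} = - 215 \left(16 + z\right) = -3440 - 215 z$)
$l{\left(q \right)} + Z{\left(s{\left(11 \right)},-55 \right)} = \left(-3440 - -39130\right) - 88 = \left(-3440 + 39130\right) - 88 = 35690 - 88 = 35602$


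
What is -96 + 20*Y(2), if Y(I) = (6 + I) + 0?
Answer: 64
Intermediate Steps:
Y(I) = 6 + I
-96 + 20*Y(2) = -96 + 20*(6 + 2) = -96 + 20*8 = -96 + 160 = 64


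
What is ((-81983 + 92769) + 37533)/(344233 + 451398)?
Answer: 48319/795631 ≈ 0.060730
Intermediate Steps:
((-81983 + 92769) + 37533)/(344233 + 451398) = (10786 + 37533)/795631 = 48319*(1/795631) = 48319/795631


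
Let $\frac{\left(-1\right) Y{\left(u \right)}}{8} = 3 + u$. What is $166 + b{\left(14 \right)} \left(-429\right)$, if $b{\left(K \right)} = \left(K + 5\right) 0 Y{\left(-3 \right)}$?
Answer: $166$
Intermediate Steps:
$Y{\left(u \right)} = -24 - 8 u$ ($Y{\left(u \right)} = - 8 \left(3 + u\right) = -24 - 8 u$)
$b{\left(K \right)} = 0$ ($b{\left(K \right)} = \left(K + 5\right) 0 \left(-24 - -24\right) = \left(5 + K\right) 0 \left(-24 + 24\right) = 0 \cdot 0 = 0$)
$166 + b{\left(14 \right)} \left(-429\right) = 166 + 0 \left(-429\right) = 166 + 0 = 166$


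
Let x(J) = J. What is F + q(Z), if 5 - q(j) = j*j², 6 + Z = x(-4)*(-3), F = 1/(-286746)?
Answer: -60503407/286746 ≈ -211.00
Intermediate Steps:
F = -1/286746 ≈ -3.4874e-6
Z = 6 (Z = -6 - 4*(-3) = -6 + 12 = 6)
q(j) = 5 - j³ (q(j) = 5 - j*j² = 5 - j³)
F + q(Z) = -1/286746 + (5 - 1*6³) = -1/286746 + (5 - 1*216) = -1/286746 + (5 - 216) = -1/286746 - 211 = -60503407/286746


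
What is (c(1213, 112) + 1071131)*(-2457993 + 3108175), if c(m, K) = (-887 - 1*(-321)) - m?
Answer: 695273422064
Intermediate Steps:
c(m, K) = -566 - m (c(m, K) = (-887 + 321) - m = -566 - m)
(c(1213, 112) + 1071131)*(-2457993 + 3108175) = ((-566 - 1*1213) + 1071131)*(-2457993 + 3108175) = ((-566 - 1213) + 1071131)*650182 = (-1779 + 1071131)*650182 = 1069352*650182 = 695273422064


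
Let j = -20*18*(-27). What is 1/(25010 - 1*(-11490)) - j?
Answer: -354779999/36500 ≈ -9720.0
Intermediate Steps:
j = 9720 (j = -360*(-27) = 9720)
1/(25010 - 1*(-11490)) - j = 1/(25010 - 1*(-11490)) - 1*9720 = 1/(25010 + 11490) - 9720 = 1/36500 - 9720 = -354779999/36500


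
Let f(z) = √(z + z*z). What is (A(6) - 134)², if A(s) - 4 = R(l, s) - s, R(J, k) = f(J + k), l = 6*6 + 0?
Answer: (136 - √1806)² ≈ 8742.8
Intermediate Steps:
f(z) = √(z + z²)
l = 36 (l = 36 + 0 = 36)
R(J, k) = √((J + k)*(1 + J + k)) (R(J, k) = √((J + k)*(1 + (J + k))) = √((J + k)*(1 + J + k)))
A(s) = 4 + √((36 + s)*(37 + s)) - s (A(s) = 4 + (√((36 + s)*(1 + 36 + s)) - s) = 4 + (√((36 + s)*(37 + s)) - s) = 4 + √((36 + s)*(37 + s)) - s)
(A(6) - 134)² = ((4 + √((36 + 6)*(37 + 6)) - 1*6) - 134)² = ((4 + √(42*43) - 6) - 134)² = ((4 + √1806 - 6) - 134)² = ((-2 + √1806) - 134)² = (-136 + √1806)²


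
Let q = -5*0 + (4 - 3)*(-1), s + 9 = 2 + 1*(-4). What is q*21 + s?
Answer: -32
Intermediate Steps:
s = -11 (s = -9 + (2 + 1*(-4)) = -9 + (2 - 4) = -9 - 2 = -11)
q = -1 (q = 0 + 1*(-1) = 0 - 1 = -1)
q*21 + s = -1*21 - 11 = -21 - 11 = -32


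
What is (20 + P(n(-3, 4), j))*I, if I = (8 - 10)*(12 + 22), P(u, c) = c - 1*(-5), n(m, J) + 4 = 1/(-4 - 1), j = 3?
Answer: -1904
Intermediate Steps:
n(m, J) = -21/5 (n(m, J) = -4 + 1/(-4 - 1) = -4 + 1/(-5) = -4 - 1/5 = -21/5)
P(u, c) = 5 + c (P(u, c) = c + 5 = 5 + c)
I = -68 (I = -2*34 = -68)
(20 + P(n(-3, 4), j))*I = (20 + (5 + 3))*(-68) = (20 + 8)*(-68) = 28*(-68) = -1904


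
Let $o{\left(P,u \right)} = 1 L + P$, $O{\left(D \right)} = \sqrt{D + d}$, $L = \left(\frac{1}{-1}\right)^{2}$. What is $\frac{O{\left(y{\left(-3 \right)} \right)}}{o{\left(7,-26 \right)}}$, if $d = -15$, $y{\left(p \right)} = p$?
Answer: $\frac{3 i \sqrt{2}}{8} \approx 0.53033 i$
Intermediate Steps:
$L = 1$ ($L = \left(-1\right)^{2} = 1$)
$O{\left(D \right)} = \sqrt{-15 + D}$ ($O{\left(D \right)} = \sqrt{D - 15} = \sqrt{-15 + D}$)
$o{\left(P,u \right)} = 1 + P$ ($o{\left(P,u \right)} = 1 \cdot 1 + P = 1 + P$)
$\frac{O{\left(y{\left(-3 \right)} \right)}}{o{\left(7,-26 \right)}} = \frac{\sqrt{-15 - 3}}{1 + 7} = \frac{\sqrt{-18}}{8} = 3 i \sqrt{2} \cdot \frac{1}{8} = \frac{3 i \sqrt{2}}{8}$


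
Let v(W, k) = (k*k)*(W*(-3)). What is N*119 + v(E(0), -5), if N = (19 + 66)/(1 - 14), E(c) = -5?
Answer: -5240/13 ≈ -403.08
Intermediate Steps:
v(W, k) = -3*W*k**2 (v(W, k) = k**2*(-3*W) = -3*W*k**2)
N = -85/13 (N = 85/(-13) = 85*(-1/13) = -85/13 ≈ -6.5385)
N*119 + v(E(0), -5) = -85/13*119 - 3*(-5)*(-5)**2 = -10115/13 - 3*(-5)*25 = -10115/13 + 375 = -5240/13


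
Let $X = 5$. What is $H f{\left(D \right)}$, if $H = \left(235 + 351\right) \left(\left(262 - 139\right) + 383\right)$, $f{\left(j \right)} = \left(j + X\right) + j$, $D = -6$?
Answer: $-2075612$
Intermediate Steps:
$f{\left(j \right)} = 5 + 2 j$ ($f{\left(j \right)} = \left(j + 5\right) + j = \left(5 + j\right) + j = 5 + 2 j$)
$H = 296516$ ($H = 586 \left(123 + 383\right) = 586 \cdot 506 = 296516$)
$H f{\left(D \right)} = 296516 \left(5 + 2 \left(-6\right)\right) = 296516 \left(5 - 12\right) = 296516 \left(-7\right) = -2075612$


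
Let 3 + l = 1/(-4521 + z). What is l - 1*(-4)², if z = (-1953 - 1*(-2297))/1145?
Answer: -98348964/5176201 ≈ -19.000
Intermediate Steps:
z = 344/1145 (z = (-1953 + 2297)*(1/1145) = 344*(1/1145) = 344/1145 ≈ 0.30044)
l = -15529748/5176201 (l = -3 + 1/(-4521 + 344/1145) = -3 + 1/(-5176201/1145) = -3 - 1145/5176201 = -15529748/5176201 ≈ -3.0002)
l - 1*(-4)² = -15529748/5176201 - 1*(-4)² = -15529748/5176201 - 1*16 = -15529748/5176201 - 16 = -98348964/5176201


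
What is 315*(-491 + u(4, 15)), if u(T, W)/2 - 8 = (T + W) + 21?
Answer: -124425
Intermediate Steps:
u(T, W) = 58 + 2*T + 2*W (u(T, W) = 16 + 2*((T + W) + 21) = 16 + 2*(21 + T + W) = 16 + (42 + 2*T + 2*W) = 58 + 2*T + 2*W)
315*(-491 + u(4, 15)) = 315*(-491 + (58 + 2*4 + 2*15)) = 315*(-491 + (58 + 8 + 30)) = 315*(-491 + 96) = 315*(-395) = -124425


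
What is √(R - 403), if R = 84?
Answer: I*√319 ≈ 17.861*I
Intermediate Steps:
√(R - 403) = √(84 - 403) = √(-319) = I*√319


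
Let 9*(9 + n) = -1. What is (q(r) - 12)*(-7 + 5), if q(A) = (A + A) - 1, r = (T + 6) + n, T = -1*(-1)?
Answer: 310/9 ≈ 34.444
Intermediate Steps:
n = -82/9 (n = -9 + (⅑)*(-1) = -9 - ⅑ = -82/9 ≈ -9.1111)
T = 1
r = -19/9 (r = (1 + 6) - 82/9 = 7 - 82/9 = -19/9 ≈ -2.1111)
q(A) = -1 + 2*A (q(A) = 2*A - 1 = -1 + 2*A)
(q(r) - 12)*(-7 + 5) = ((-1 + 2*(-19/9)) - 12)*(-7 + 5) = ((-1 - 38/9) - 12)*(-2) = (-47/9 - 12)*(-2) = -155/9*(-2) = 310/9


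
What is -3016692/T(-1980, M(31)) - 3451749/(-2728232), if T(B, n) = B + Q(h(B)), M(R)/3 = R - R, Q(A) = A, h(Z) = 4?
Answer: 79202464467/51836408 ≈ 1527.9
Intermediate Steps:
M(R) = 0 (M(R) = 3*(R - R) = 3*0 = 0)
T(B, n) = 4 + B (T(B, n) = B + 4 = 4 + B)
-3016692/T(-1980, M(31)) - 3451749/(-2728232) = -3016692/(4 - 1980) - 3451749/(-2728232) = -3016692/(-1976) - 3451749*(-1/2728232) = -3016692*(-1/1976) + 3451749/2728232 = 754173/494 + 3451749/2728232 = 79202464467/51836408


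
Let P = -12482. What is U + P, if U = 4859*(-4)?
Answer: -31918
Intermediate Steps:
U = -19436
U + P = -19436 - 12482 = -31918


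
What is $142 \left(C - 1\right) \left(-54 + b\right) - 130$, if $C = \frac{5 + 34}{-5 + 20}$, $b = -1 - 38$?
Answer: $- \frac{106298}{5} \approx -21260.0$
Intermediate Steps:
$b = -39$
$C = \frac{13}{5}$ ($C = \frac{39}{15} = 39 \cdot \frac{1}{15} = \frac{13}{5} \approx 2.6$)
$142 \left(C - 1\right) \left(-54 + b\right) - 130 = 142 \left(\frac{13}{5} - 1\right) \left(-54 - 39\right) - 130 = 142 \cdot \frac{8}{5} \left(-93\right) - 130 = 142 \left(- \frac{744}{5}\right) - 130 = - \frac{105648}{5} - 130 = - \frac{106298}{5}$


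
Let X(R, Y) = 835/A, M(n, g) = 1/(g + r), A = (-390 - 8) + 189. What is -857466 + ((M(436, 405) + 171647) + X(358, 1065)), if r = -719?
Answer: -45007820093/65626 ≈ -6.8582e+5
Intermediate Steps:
A = -209 (A = -398 + 189 = -209)
M(n, g) = 1/(-719 + g) (M(n, g) = 1/(g - 719) = 1/(-719 + g))
X(R, Y) = -835/209 (X(R, Y) = 835/(-209) = 835*(-1/209) = -835/209)
-857466 + ((M(436, 405) + 171647) + X(358, 1065)) = -857466 + ((1/(-719 + 405) + 171647) - 835/209) = -857466 + ((1/(-314) + 171647) - 835/209) = -857466 + ((-1/314 + 171647) - 835/209) = -857466 + (53897157/314 - 835/209) = -857466 + 11264243623/65626 = -45007820093/65626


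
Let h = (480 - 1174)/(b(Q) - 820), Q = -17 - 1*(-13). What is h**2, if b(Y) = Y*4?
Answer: 120409/174724 ≈ 0.68914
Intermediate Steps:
Q = -4 (Q = -17 + 13 = -4)
b(Y) = 4*Y
h = 347/418 (h = (480 - 1174)/(4*(-4) - 820) = -694/(-16 - 820) = -694/(-836) = -694*(-1/836) = 347/418 ≈ 0.83014)
h**2 = (347/418)**2 = 120409/174724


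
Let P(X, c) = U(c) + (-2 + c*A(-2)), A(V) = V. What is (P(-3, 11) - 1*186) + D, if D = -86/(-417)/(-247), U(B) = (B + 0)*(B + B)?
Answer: 3295882/102999 ≈ 31.999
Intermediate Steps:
U(B) = 2*B² (U(B) = B*(2*B) = 2*B²)
D = -86/102999 (D = -86*(-1/417)*(-1/247) = (86/417)*(-1/247) = -86/102999 ≈ -0.00083496)
P(X, c) = -2 - 2*c + 2*c² (P(X, c) = 2*c² + (-2 + c*(-2)) = 2*c² + (-2 - 2*c) = -2 - 2*c + 2*c²)
(P(-3, 11) - 1*186) + D = ((-2 - 2*11 + 2*11²) - 1*186) - 86/102999 = ((-2 - 22 + 2*121) - 186) - 86/102999 = ((-2 - 22 + 242) - 186) - 86/102999 = (218 - 186) - 86/102999 = 32 - 86/102999 = 3295882/102999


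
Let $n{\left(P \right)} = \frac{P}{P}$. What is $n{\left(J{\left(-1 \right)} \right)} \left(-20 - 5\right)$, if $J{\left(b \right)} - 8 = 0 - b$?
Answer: $-25$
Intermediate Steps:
$J{\left(b \right)} = 8 - b$ ($J{\left(b \right)} = 8 + \left(0 - b\right) = 8 - b$)
$n{\left(P \right)} = 1$
$n{\left(J{\left(-1 \right)} \right)} \left(-20 - 5\right) = 1 \left(-20 - 5\right) = 1 \left(-25\right) = -25$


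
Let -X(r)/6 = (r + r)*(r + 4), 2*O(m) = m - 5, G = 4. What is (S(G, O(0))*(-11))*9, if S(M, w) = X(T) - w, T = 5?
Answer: 106425/2 ≈ 53213.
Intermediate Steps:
O(m) = -5/2 + m/2 (O(m) = (m - 5)/2 = (-5 + m)/2 = -5/2 + m/2)
X(r) = -12*r*(4 + r) (X(r) = -6*(r + r)*(r + 4) = -6*2*r*(4 + r) = -12*r*(4 + r))
S(M, w) = -540 - w (S(M, w) = -12*5*(4 + 5) - w = -12*5*9 - w = -540 - w)
(S(G, O(0))*(-11))*9 = ((-540 - (-5/2 + (½)*0))*(-11))*9 = ((-540 - (-5/2 + 0))*(-11))*9 = ((-540 - 1*(-5/2))*(-11))*9 = ((-540 + 5/2)*(-11))*9 = -1075/2*(-11)*9 = (11825/2)*9 = 106425/2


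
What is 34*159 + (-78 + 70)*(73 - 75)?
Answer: 5422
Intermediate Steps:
34*159 + (-78 + 70)*(73 - 75) = 5406 - 8*(-2) = 5406 + 16 = 5422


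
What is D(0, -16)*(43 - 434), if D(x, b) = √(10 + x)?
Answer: -391*√10 ≈ -1236.5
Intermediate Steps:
D(0, -16)*(43 - 434) = √(10 + 0)*(43 - 434) = √10*(-391) = -391*√10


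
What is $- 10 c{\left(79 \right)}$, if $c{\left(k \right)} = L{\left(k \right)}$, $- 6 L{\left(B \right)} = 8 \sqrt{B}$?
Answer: $\frac{40 \sqrt{79}}{3} \approx 118.51$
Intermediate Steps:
$L{\left(B \right)} = - \frac{4 \sqrt{B}}{3}$ ($L{\left(B \right)} = - \frac{8 \sqrt{B}}{6} = - \frac{4 \sqrt{B}}{3}$)
$c{\left(k \right)} = - \frac{4 \sqrt{k}}{3}$
$- 10 c{\left(79 \right)} = - 10 \left(- \frac{4 \sqrt{79}}{3}\right) = \frac{40 \sqrt{79}}{3}$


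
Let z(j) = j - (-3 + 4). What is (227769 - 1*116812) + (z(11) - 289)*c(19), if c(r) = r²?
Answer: 10238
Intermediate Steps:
z(j) = -1 + j (z(j) = j - 1*1 = j - 1 = -1 + j)
(227769 - 1*116812) + (z(11) - 289)*c(19) = (227769 - 1*116812) + ((-1 + 11) - 289)*19² = (227769 - 116812) + (10 - 289)*361 = 110957 - 279*361 = 110957 - 100719 = 10238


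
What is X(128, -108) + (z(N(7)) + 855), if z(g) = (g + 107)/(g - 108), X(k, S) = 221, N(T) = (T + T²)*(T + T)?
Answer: 728267/676 ≈ 1077.3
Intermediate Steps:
N(T) = 2*T*(T + T²) (N(T) = (T + T²)*(2*T) = 2*T*(T + T²))
z(g) = (107 + g)/(-108 + g)
X(128, -108) + (z(N(7)) + 855) = 221 + ((107 + 2*7²*(1 + 7))/(-108 + 2*7²*(1 + 7)) + 855) = 221 + ((107 + 2*49*8)/(-108 + 2*49*8) + 855) = 221 + ((107 + 784)/(-108 + 784) + 855) = 221 + (891/676 + 855) = 221 + 578871/676 = 728267/676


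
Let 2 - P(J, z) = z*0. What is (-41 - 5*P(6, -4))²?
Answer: 2601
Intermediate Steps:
P(J, z) = 2 (P(J, z) = 2 - z*0 = 2 - 1*0 = 2 + 0 = 2)
(-41 - 5*P(6, -4))² = (-41 - 5*2)² = (-41 - 10)² = (-51)² = 2601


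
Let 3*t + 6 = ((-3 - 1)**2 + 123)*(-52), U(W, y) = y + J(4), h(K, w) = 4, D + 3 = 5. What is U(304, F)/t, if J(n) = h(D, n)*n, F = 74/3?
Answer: -61/3617 ≈ -0.016865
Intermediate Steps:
D = 2 (D = -3 + 5 = 2)
F = 74/3 (F = 74*(1/3) = 74/3 ≈ 24.667)
J(n) = 4*n
U(W, y) = 16 + y (U(W, y) = y + 4*4 = y + 16 = 16 + y)
t = -7234/3 (t = -2 + (((-3 - 1)**2 + 123)*(-52))/3 = -2 + (((-4)**2 + 123)*(-52))/3 = -2 + ((16 + 123)*(-52))/3 = -2 + (139*(-52))/3 = -2 + (1/3)*(-7228) = -2 - 7228/3 = -7234/3 ≈ -2411.3)
U(304, F)/t = (16 + 74/3)/(-7234/3) = (122/3)*(-3/7234) = -61/3617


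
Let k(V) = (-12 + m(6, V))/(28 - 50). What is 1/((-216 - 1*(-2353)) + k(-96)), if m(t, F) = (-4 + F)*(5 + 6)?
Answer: 11/24063 ≈ 0.00045713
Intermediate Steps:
m(t, F) = -44 + 11*F (m(t, F) = (-4 + F)*11 = -44 + 11*F)
k(V) = 28/11 - V/2 (k(V) = (-12 + (-44 + 11*V))/(28 - 50) = (-56 + 11*V)/(-22) = (-56 + 11*V)*(-1/22) = 28/11 - V/2)
1/((-216 - 1*(-2353)) + k(-96)) = 1/((-216 - 1*(-2353)) + (28/11 - ½*(-96))) = 1/((-216 + 2353) + (28/11 + 48)) = 1/(2137 + 556/11) = 1/(24063/11) = 11/24063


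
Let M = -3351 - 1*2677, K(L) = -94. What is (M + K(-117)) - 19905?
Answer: -26027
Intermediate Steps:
M = -6028 (M = -3351 - 2677 = -6028)
(M + K(-117)) - 19905 = (-6028 - 94) - 19905 = -6122 - 19905 = -26027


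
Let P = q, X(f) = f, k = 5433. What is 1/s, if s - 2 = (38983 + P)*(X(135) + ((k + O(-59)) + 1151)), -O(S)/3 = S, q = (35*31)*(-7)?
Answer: 1/216451650 ≈ 4.6200e-9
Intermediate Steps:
q = -7595 (q = 1085*(-7) = -7595)
P = -7595
O(S) = -3*S
s = 216451650 (s = 2 + (38983 - 7595)*(135 + ((5433 - 3*(-59)) + 1151)) = 2 + 31388*(135 + ((5433 + 177) + 1151)) = 2 + 31388*(135 + (5610 + 1151)) = 2 + 31388*(135 + 6761) = 2 + 31388*6896 = 2 + 216451648 = 216451650)
1/s = 1/216451650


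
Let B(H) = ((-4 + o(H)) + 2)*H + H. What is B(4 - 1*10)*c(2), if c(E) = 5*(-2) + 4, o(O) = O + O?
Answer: -468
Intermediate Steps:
o(O) = 2*O
c(E) = -6 (c(E) = -10 + 4 = -6)
B(H) = H + H*(-2 + 2*H) (B(H) = ((-4 + 2*H) + 2)*H + H = (-2 + 2*H)*H + H = H*(-2 + 2*H) + H = H + H*(-2 + 2*H))
B(4 - 1*10)*c(2) = ((4 - 1*10)*(-1 + 2*(4 - 1*10)))*(-6) = ((4 - 10)*(-1 + 2*(4 - 10)))*(-6) = -6*(-1 + 2*(-6))*(-6) = -6*(-1 - 12)*(-6) = -6*(-13)*(-6) = 78*(-6) = -468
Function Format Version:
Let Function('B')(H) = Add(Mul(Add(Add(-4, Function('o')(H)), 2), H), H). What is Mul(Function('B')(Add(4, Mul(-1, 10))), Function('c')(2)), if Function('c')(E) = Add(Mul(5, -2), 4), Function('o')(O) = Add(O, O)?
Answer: -468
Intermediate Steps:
Function('o')(O) = Mul(2, O)
Function('c')(E) = -6 (Function('c')(E) = Add(-10, 4) = -6)
Function('B')(H) = Add(H, Mul(H, Add(-2, Mul(2, H)))) (Function('B')(H) = Add(Mul(Add(Add(-4, Mul(2, H)), 2), H), H) = Add(Mul(Add(-2, Mul(2, H)), H), H) = Add(Mul(H, Add(-2, Mul(2, H))), H) = Add(H, Mul(H, Add(-2, Mul(2, H)))))
Mul(Function('B')(Add(4, Mul(-1, 10))), Function('c')(2)) = Mul(Mul(Add(4, Mul(-1, 10)), Add(-1, Mul(2, Add(4, Mul(-1, 10))))), -6) = Mul(Mul(Add(4, -10), Add(-1, Mul(2, Add(4, -10)))), -6) = Mul(Mul(-6, Add(-1, Mul(2, -6))), -6) = Mul(Mul(-6, Add(-1, -12)), -6) = Mul(Mul(-6, -13), -6) = Mul(78, -6) = -468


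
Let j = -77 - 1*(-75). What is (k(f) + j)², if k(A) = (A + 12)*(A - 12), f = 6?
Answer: 12100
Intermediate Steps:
j = -2 (j = -77 + 75 = -2)
k(A) = (-12 + A)*(12 + A) (k(A) = (12 + A)*(-12 + A) = (-12 + A)*(12 + A))
(k(f) + j)² = ((-144 + 6²) - 2)² = ((-144 + 36) - 2)² = (-108 - 2)² = (-110)² = 12100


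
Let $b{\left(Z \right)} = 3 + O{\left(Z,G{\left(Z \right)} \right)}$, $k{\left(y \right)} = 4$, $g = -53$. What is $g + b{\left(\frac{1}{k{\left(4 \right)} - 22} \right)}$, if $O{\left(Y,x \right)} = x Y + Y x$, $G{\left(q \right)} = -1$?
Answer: $- \frac{449}{9} \approx -49.889$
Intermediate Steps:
$O{\left(Y,x \right)} = 2 Y x$ ($O{\left(Y,x \right)} = Y x + Y x = 2 Y x$)
$b{\left(Z \right)} = 3 - 2 Z$ ($b{\left(Z \right)} = 3 + 2 Z \left(-1\right) = 3 - 2 Z$)
$g + b{\left(\frac{1}{k{\left(4 \right)} - 22} \right)} = -53 + \left(3 - \frac{2}{4 - 22}\right) = -53 + \left(3 - \frac{2}{-18}\right) = -53 + \left(3 - - \frac{1}{9}\right) = -53 + \left(3 + \frac{1}{9}\right) = -53 + \frac{28}{9} = - \frac{449}{9}$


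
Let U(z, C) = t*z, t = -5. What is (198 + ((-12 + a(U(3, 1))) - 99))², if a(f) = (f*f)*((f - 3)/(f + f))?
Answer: 49284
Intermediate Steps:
U(z, C) = -5*z
a(f) = f*(-3 + f)/2 (a(f) = f²*((-3 + f)/((2*f))) = f²*((-3 + f)*(1/(2*f))) = f²*((-3 + f)/(2*f)) = f*(-3 + f)/2)
(198 + ((-12 + a(U(3, 1))) - 99))² = (198 + ((-12 + (-5*3)*(-3 - 5*3)/2) - 99))² = (198 + ((-12 + (½)*(-15)*(-3 - 15)) - 99))² = (198 + ((-12 + (½)*(-15)*(-18)) - 99))² = (198 + ((-12 + 135) - 99))² = (198 + (123 - 99))² = (198 + 24)² = 222² = 49284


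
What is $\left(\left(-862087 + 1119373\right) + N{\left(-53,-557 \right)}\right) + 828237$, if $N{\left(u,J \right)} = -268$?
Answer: $1085255$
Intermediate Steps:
$\left(\left(-862087 + 1119373\right) + N{\left(-53,-557 \right)}\right) + 828237 = \left(\left(-862087 + 1119373\right) - 268\right) + 828237 = \left(257286 - 268\right) + 828237 = 257018 + 828237 = 1085255$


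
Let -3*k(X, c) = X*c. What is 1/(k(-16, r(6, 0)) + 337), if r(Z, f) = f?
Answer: 1/337 ≈ 0.0029674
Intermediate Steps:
k(X, c) = -X*c/3
1/(k(-16, r(6, 0)) + 337) = 1/(-⅓*(-16)*0 + 337) = 1/(0 + 337) = 1/337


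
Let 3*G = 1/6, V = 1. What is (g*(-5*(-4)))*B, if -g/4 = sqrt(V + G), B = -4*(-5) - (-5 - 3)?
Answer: -1120*sqrt(38)/3 ≈ -2301.4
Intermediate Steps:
B = 28 (B = 20 - 1*(-8) = 20 + 8 = 28)
G = 1/18 (G = (1/3)/6 = (1/3)*(1/6) = 1/18 ≈ 0.055556)
g = -2*sqrt(38)/3 (g = -4*sqrt(1 + 1/18) = -2*sqrt(38)/3 ≈ -4.1096)
(g*(-5*(-4)))*B = ((-2*sqrt(38)/3)*(-5*(-4)))*28 = (-2*sqrt(38)/3*20)*28 = -40*sqrt(38)/3*28 = -1120*sqrt(38)/3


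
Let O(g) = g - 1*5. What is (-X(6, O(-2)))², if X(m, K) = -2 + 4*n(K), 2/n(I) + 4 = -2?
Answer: 100/9 ≈ 11.111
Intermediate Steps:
n(I) = -⅓ (n(I) = 2/(-4 - 2) = 2/(-6) = 2*(-⅙) = -⅓)
O(g) = -5 + g (O(g) = g - 5 = -5 + g)
X(m, K) = -10/3 (X(m, K) = -2 + 4*(-⅓) = -2 - 4/3 = -10/3)
(-X(6, O(-2)))² = (-1*(-10/3))² = (10/3)² = 100/9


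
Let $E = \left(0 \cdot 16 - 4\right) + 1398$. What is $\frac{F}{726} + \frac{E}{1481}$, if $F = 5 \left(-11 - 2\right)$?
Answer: $\frac{915779}{1075206} \approx 0.85172$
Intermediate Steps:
$E = 1394$ ($E = \left(0 - 4\right) + 1398 = -4 + 1398 = 1394$)
$F = -65$ ($F = 5 \left(-13\right) = -65$)
$\frac{F}{726} + \frac{E}{1481} = - \frac{65}{726} + \frac{1394}{1481} = \frac{915779}{1075206}$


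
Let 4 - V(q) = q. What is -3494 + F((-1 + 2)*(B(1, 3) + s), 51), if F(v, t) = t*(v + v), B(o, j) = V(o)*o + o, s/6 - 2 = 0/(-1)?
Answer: -1862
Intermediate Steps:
V(q) = 4 - q
s = 12 (s = 12 + 6*(0/(-1)) = 12 + 6*(0*(-1)) = 12 + 6*0 = 12 + 0 = 12)
B(o, j) = o + o*(4 - o) (B(o, j) = (4 - o)*o + o = o*(4 - o) + o = o + o*(4 - o))
F(v, t) = 2*t*v (F(v, t) = t*(2*v) = 2*t*v)
-3494 + F((-1 + 2)*(B(1, 3) + s), 51) = -3494 + 2*51*((-1 + 2)*(1*(5 - 1*1) + 12)) = -3494 + 2*51*(1*(1*(5 - 1) + 12)) = -3494 + 2*51*(1*(1*4 + 12)) = -3494 + 2*51*(1*(4 + 12)) = -3494 + 2*51*(1*16) = -3494 + 2*51*16 = -3494 + 1632 = -1862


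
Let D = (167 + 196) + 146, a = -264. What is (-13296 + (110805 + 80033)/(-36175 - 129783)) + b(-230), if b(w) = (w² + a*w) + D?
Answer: 8366926088/82979 ≈ 1.0083e+5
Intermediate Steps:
D = 509 (D = 363 + 146 = 509)
b(w) = 509 + w² - 264*w (b(w) = (w² - 264*w) + 509 = 509 + w² - 264*w)
(-13296 + (110805 + 80033)/(-36175 - 129783)) + b(-230) = (-13296 + (110805 + 80033)/(-36175 - 129783)) + (509 + (-230)² - 264*(-230)) = (-13296 + 190838/(-165958)) + (509 + 52900 + 60720) = (-13296 + 190838*(-1/165958)) + 114129 = (-13296 - 95419/82979) + 114129 = -1103384203/82979 + 114129 = 8366926088/82979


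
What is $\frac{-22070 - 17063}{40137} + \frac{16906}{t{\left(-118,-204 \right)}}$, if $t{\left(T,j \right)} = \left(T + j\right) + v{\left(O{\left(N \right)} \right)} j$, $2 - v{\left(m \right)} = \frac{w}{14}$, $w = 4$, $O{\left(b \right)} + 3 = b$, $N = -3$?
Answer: $- \frac{2466948110}{94362087} \approx -26.143$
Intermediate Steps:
$O{\left(b \right)} = -3 + b$
$v{\left(m \right)} = \frac{12}{7}$ ($v{\left(m \right)} = 2 - \frac{4}{14} = 2 - 4 \cdot \frac{1}{14} = 2 - \frac{2}{7} = \frac{12}{7}$)
$t{\left(T,j \right)} = T + \frac{19 j}{7}$ ($t{\left(T,j \right)} = \left(T + j\right) + \frac{12 j}{7} = T + \frac{19 j}{7}$)
$\frac{-22070 - 17063}{40137} + \frac{16906}{t{\left(-118,-204 \right)}} = \frac{-22070 - 17063}{40137} + \frac{16906}{-118 + \frac{19}{7} \left(-204\right)} = \left(-39133\right) \frac{1}{40137} + \frac{16906}{-118 - \frac{3876}{7}} = - \frac{39133}{40137} + \frac{16906}{- \frac{4702}{7}} = - \frac{39133}{40137} + 16906 \left(- \frac{7}{4702}\right) = - \frac{39133}{40137} - \frac{59171}{2351} = - \frac{2466948110}{94362087}$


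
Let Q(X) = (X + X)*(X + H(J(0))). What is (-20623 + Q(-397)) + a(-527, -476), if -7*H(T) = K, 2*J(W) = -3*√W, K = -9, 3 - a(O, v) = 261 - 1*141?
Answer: 2054200/7 ≈ 2.9346e+5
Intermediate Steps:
a(O, v) = -117 (a(O, v) = 3 - (261 - 1*141) = 3 - (261 - 141) = 3 - 1*120 = 3 - 120 = -117)
J(W) = -3*√W/2 (J(W) = (-3*√W)/2 = -3*√W/2)
H(T) = 9/7 (H(T) = -⅐*(-9) = 9/7)
Q(X) = 2*X*(9/7 + X) (Q(X) = (X + X)*(X + 9/7) = (2*X)*(9/7 + X) = 2*X*(9/7 + X))
(-20623 + Q(-397)) + a(-527, -476) = (-20623 + (2/7)*(-397)*(9 + 7*(-397))) - 117 = (-20623 + (2/7)*(-397)*(9 - 2779)) - 117 = (-20623 + (2/7)*(-397)*(-2770)) - 117 = (-20623 + 2199380/7) - 117 = 2055019/7 - 117 = 2054200/7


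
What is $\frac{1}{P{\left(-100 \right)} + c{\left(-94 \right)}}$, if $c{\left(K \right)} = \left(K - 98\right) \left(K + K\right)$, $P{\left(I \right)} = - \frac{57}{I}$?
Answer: $\frac{100}{3609657} \approx 2.7703 \cdot 10^{-5}$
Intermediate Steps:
$c{\left(K \right)} = 2 K \left(-98 + K\right)$ ($c{\left(K \right)} = \left(-98 + K\right) 2 K = 2 K \left(-98 + K\right)$)
$\frac{1}{P{\left(-100 \right)} + c{\left(-94 \right)}} = \frac{1}{- \frac{57}{-100} + 2 \left(-94\right) \left(-98 - 94\right)} = \frac{1}{\left(-57\right) \left(- \frac{1}{100}\right) + 2 \left(-94\right) \left(-192\right)} = \frac{1}{\frac{57}{100} + 36096} = \frac{1}{\frac{3609657}{100}} = \frac{100}{3609657}$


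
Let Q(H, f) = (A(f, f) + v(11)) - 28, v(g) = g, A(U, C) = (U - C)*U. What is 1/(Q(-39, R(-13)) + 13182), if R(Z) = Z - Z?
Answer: 1/13165 ≈ 7.5959e-5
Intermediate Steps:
A(U, C) = U*(U - C)
R(Z) = 0
Q(H, f) = -17 (Q(H, f) = (f*(f - f) + 11) - 28 = (f*0 + 11) - 28 = (0 + 11) - 28 = 11 - 28 = -17)
1/(Q(-39, R(-13)) + 13182) = 1/(-17 + 13182) = 1/13165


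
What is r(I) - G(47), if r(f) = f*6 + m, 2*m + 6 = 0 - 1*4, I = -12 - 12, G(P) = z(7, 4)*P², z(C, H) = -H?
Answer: 8687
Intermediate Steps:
G(P) = -4*P² (G(P) = (-1*4)*P² = -4*P²)
I = -24
m = -5 (m = -3 + (0 - 1*4)/2 = -3 + (0 - 4)/2 = -3 + (½)*(-4) = -3 - 2 = -5)
r(f) = -5 + 6*f (r(f) = f*6 - 5 = 6*f - 5 = -5 + 6*f)
r(I) - G(47) = (-5 + 6*(-24)) - (-4)*47² = (-5 - 144) - (-4)*2209 = -149 - 1*(-8836) = -149 + 8836 = 8687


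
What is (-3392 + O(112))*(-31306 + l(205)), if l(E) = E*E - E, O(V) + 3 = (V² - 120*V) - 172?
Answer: -46923982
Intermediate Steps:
O(V) = -175 + V² - 120*V (O(V) = -3 + ((V² - 120*V) - 172) = -3 + (-172 + V² - 120*V) = -175 + V² - 120*V)
l(E) = E² - E
(-3392 + O(112))*(-31306 + l(205)) = (-3392 + (-175 + 112² - 120*112))*(-31306 + 205*(-1 + 205)) = (-3392 + (-175 + 12544 - 13440))*(-31306 + 205*204) = (-3392 - 1071)*(-31306 + 41820) = -4463*10514 = -46923982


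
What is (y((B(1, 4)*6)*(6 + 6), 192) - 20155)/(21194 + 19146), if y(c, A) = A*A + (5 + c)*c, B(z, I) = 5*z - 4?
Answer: 22253/40340 ≈ 0.55164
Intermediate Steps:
B(z, I) = -4 + 5*z
y(c, A) = A**2 + c*(5 + c)
(y((B(1, 4)*6)*(6 + 6), 192) - 20155)/(21194 + 19146) = ((192**2 + (((-4 + 5*1)*6)*(6 + 6))**2 + 5*(((-4 + 5*1)*6)*(6 + 6))) - 20155)/(21194 + 19146) = ((36864 + (((-4 + 5)*6)*12)**2 + 5*(((-4 + 5)*6)*12)) - 20155)/40340 = ((36864 + ((1*6)*12)**2 + 5*((1*6)*12)) - 20155)*(1/40340) = ((36864 + (6*12)**2 + 5*(6*12)) - 20155)*(1/40340) = ((36864 + 72**2 + 5*72) - 20155)*(1/40340) = ((36864 + 5184 + 360) - 20155)*(1/40340) = (42408 - 20155)*(1/40340) = 22253*(1/40340) = 22253/40340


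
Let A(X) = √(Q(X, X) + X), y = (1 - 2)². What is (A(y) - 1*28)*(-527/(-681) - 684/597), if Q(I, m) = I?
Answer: 1411060/135519 - 50395*√2/135519 ≈ 9.8864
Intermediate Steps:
y = 1 (y = (-1)² = 1)
A(X) = √2*√X (A(X) = √(X + X) = √(2*X) = √2*√X)
(A(y) - 1*28)*(-527/(-681) - 684/597) = (√2*√1 - 1*28)*(-527/(-681) - 684/597) = (√2*1 - 28)*(-527*(-1/681) - 684*1/597) = (√2 - 28)*(527/681 - 228/199) = (-28 + √2)*(-50395/135519) = 1411060/135519 - 50395*√2/135519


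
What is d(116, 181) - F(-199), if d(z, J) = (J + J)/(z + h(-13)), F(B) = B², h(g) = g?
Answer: -4078541/103 ≈ -39598.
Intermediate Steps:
d(z, J) = 2*J/(-13 + z) (d(z, J) = (J + J)/(z - 13) = (2*J)/(-13 + z) = 2*J/(-13 + z))
d(116, 181) - F(-199) = 2*181/(-13 + 116) - 1*(-199)² = 2*181/103 - 1*39601 = 2*181*(1/103) - 39601 = 362/103 - 39601 = -4078541/103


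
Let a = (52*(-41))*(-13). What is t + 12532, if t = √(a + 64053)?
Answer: 12532 + √91769 ≈ 12835.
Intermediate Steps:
a = 27716 (a = -2132*(-13) = 27716)
t = √91769 (t = √(27716 + 64053) = √91769 ≈ 302.93)
t + 12532 = √91769 + 12532 = 12532 + √91769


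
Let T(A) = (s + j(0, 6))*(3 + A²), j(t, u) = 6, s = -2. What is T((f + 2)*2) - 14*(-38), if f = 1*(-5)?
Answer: 688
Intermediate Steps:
f = -5
T(A) = 12 + 4*A² (T(A) = (-2 + 6)*(3 + A²) = 4*(3 + A²) = 12 + 4*A²)
T((f + 2)*2) - 14*(-38) = (12 + 4*((-5 + 2)*2)²) - 14*(-38) = (12 + 4*(-3*2)²) + 532 = (12 + 4*(-6)²) + 532 = (12 + 4*36) + 532 = (12 + 144) + 532 = 156 + 532 = 688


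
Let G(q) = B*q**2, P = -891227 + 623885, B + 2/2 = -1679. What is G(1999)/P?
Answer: 1118880280/44557 ≈ 25111.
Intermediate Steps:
B = -1680 (B = -1 - 1679 = -1680)
P = -267342
G(q) = -1680*q**2
G(1999)/P = -1680*1999**2/(-267342) = -1680*3996001*(-1/267342) = -6713281680*(-1/267342) = 1118880280/44557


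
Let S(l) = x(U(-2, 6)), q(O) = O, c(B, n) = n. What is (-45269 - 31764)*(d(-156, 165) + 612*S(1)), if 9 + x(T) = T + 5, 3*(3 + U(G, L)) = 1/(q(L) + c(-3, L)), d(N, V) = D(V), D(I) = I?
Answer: 315989366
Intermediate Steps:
d(N, V) = V
U(G, L) = -3 + 1/(6*L) (U(G, L) = -3 + 1/(3*(L + L)) = -3 + 1/(3*((2*L))) = -3 + (1/(2*L))/3 = -3 + 1/(6*L))
x(T) = -4 + T (x(T) = -9 + (T + 5) = -9 + (5 + T) = -4 + T)
S(l) = -251/36 (S(l) = -4 + (-3 + (⅙)/6) = -4 + (-3 + (⅙)*(⅙)) = -4 + (-3 + 1/36) = -4 - 107/36 = -251/36)
(-45269 - 31764)*(d(-156, 165) + 612*S(1)) = (-45269 - 31764)*(165 + 612*(-251/36)) = -77033*(165 - 4267) = -77033*(-4102) = 315989366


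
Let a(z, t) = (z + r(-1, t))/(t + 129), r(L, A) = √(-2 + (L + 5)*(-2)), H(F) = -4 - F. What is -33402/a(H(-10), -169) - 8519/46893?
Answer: 26851171769/154077 - 668040*I*√10/23 ≈ 1.7427e+5 - 91849.0*I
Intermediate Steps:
r(L, A) = √(-12 - 2*L) (r(L, A) = √(-2 + (5 + L)*(-2)) = √(-2 + (-10 - 2*L)) = √(-12 - 2*L))
a(z, t) = (z + I*√10)/(129 + t) (a(z, t) = (z + √(-12 - 2*(-1)))/(t + 129) = (z + √(-12 + 2))/(129 + t) = (z + √(-10))/(129 + t) = (z + I*√10)/(129 + t))
-33402/a(H(-10), -169) - 8519/46893 = -33402*(129 - 169)/((-4 - 1*(-10)) + I*√10) - 8519/46893 = -33402*(-40/((-4 + 10) + I*√10)) - 8519*1/46893 = -33402*(-40/(6 + I*√10)) - 1217/6699 = -33402/(-3/20 - I*√10/40) - 1217/6699 = -1217/6699 - 33402/(-3/20 - I*√10/40)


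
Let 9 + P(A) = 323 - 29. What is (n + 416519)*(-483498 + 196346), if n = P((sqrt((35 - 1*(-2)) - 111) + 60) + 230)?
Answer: -119686102208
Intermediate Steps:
P(A) = 285 (P(A) = -9 + (323 - 29) = -9 + 294 = 285)
n = 285
(n + 416519)*(-483498 + 196346) = (285 + 416519)*(-483498 + 196346) = 416804*(-287152) = -119686102208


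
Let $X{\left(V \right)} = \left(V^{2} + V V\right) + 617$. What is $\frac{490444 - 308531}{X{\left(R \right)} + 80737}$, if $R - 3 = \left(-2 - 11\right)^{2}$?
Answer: $\frac{181913}{140522} \approx 1.2946$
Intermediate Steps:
$R = 172$ ($R = 3 + \left(-2 - 11\right)^{2} = 3 + \left(-13\right)^{2} = 3 + 169 = 172$)
$X{\left(V \right)} = 617 + 2 V^{2}$ ($X{\left(V \right)} = \left(V^{2} + V^{2}\right) + 617 = 2 V^{2} + 617 = 617 + 2 V^{2}$)
$\frac{490444 - 308531}{X{\left(R \right)} + 80737} = \frac{490444 - 308531}{\left(617 + 2 \cdot 172^{2}\right) + 80737} = \frac{181913}{\left(617 + 2 \cdot 29584\right) + 80737} = \frac{181913}{\left(617 + 59168\right) + 80737} = \frac{181913}{59785 + 80737} = \frac{181913}{140522}$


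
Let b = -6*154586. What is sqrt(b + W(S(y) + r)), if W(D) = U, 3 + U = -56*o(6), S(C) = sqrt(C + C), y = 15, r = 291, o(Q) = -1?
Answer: I*sqrt(927463) ≈ 963.05*I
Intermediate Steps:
S(C) = sqrt(2)*sqrt(C) (S(C) = sqrt(2*C) = sqrt(2)*sqrt(C))
b = -927516
U = 53 (U = -3 - 56*(-1) = -3 + 56 = 53)
W(D) = 53
sqrt(b + W(S(y) + r)) = sqrt(-927516 + 53) = sqrt(-927463) = I*sqrt(927463)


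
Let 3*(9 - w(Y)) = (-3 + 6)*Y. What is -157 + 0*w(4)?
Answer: -157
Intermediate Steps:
w(Y) = 9 - Y (w(Y) = 9 - (-3 + 6)*Y/3 = 9 - Y)
-157 + 0*w(4) = -157 + 0*(9 - 1*4) = -157 + 0*(9 - 4) = -157 + 0*5 = -157 + 0 = -157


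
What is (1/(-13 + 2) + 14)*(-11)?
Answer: -153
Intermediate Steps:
(1/(-13 + 2) + 14)*(-11) = (1/(-11) + 14)*(-11) = (-1/11 + 14)*(-11) = (153/11)*(-11) = -153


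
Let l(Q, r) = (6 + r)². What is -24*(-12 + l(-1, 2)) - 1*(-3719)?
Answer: 2471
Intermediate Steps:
-24*(-12 + l(-1, 2)) - 1*(-3719) = -24*(-12 + (6 + 2)²) - 1*(-3719) = -24*(-12 + 8²) + 3719 = -24*(-12 + 64) + 3719 = -24*52 + 3719 = -1248 + 3719 = 2471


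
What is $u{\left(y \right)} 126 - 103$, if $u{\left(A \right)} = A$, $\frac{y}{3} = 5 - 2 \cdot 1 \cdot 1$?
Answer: $1031$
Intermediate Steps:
$y = 9$ ($y = 3 \left(5 - 2 \cdot 1 \cdot 1\right) = 3 \left(5 - 2\right) = 3 \cdot 3 = 9$)
$u{\left(y \right)} 126 - 103 = 9 \cdot 126 - 103 = 1134 - 103 = 1031$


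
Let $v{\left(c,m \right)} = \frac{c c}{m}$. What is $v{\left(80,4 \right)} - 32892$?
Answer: $-31292$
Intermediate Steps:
$v{\left(c,m \right)} = \frac{c^{2}}{m}$
$v{\left(80,4 \right)} - 32892 = \frac{80^{2}}{4} - 32892 = 6400 \cdot \frac{1}{4} - 32892 = 1600 - 32892 = -31292$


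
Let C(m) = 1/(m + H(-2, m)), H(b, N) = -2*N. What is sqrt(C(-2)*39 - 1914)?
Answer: 3*I*sqrt(842)/2 ≈ 43.526*I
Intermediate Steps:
C(m) = -1/m (C(m) = 1/(m - 2*m) = 1/(-m) = -1/m)
sqrt(C(-2)*39 - 1914) = sqrt(-1/(-2)*39 - 1914) = sqrt(-1*(-1/2)*39 - 1914) = sqrt((1/2)*39 - 1914) = sqrt(39/2 - 1914) = sqrt(-3789/2) = 3*I*sqrt(842)/2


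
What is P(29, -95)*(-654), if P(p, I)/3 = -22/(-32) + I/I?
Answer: -26487/8 ≈ -3310.9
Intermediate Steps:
P(p, I) = 81/16 (P(p, I) = 3*(-22/(-32) + I/I) = 3*(-22*(-1/32) + 1) = 3*(11/16 + 1) = 3*(27/16) = 81/16)
P(29, -95)*(-654) = (81/16)*(-654) = -26487/8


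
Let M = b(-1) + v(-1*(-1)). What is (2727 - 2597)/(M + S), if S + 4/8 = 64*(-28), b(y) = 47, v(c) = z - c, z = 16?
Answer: -260/3461 ≈ -0.075123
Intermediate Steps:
v(c) = 16 - c
S = -3585/2 (S = -½ + 64*(-28) = -½ - 1792 = -3585/2 ≈ -1792.5)
M = 62 (M = 47 + (16 - (-1)*(-1)) = 47 + (16 - 1*1) = 47 + (16 - 1) = 47 + 15 = 62)
(2727 - 2597)/(M + S) = (2727 - 2597)/(62 - 3585/2) = 130/(-3461/2) = 130*(-2/3461) = -260/3461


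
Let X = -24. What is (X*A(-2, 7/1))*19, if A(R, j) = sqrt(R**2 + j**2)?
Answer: -456*sqrt(53) ≈ -3319.7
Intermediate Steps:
(X*A(-2, 7/1))*19 = -24*sqrt((-2)**2 + (7/1)**2)*19 = -24*sqrt(4 + (7*1)**2)*19 = -24*sqrt(4 + 7**2)*19 = -24*sqrt(4 + 49)*19 = -24*sqrt(53)*19 = -456*sqrt(53)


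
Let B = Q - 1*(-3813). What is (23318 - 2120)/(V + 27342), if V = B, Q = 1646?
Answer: 21198/32801 ≈ 0.64626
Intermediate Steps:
B = 5459 (B = 1646 - 1*(-3813) = 1646 + 3813 = 5459)
V = 5459
(23318 - 2120)/(V + 27342) = (23318 - 2120)/(5459 + 27342) = 21198/32801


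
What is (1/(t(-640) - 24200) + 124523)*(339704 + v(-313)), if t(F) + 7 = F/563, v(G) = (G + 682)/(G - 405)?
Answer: 206973043712757862650/4892875979 ≈ 4.2301e+10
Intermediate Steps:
v(G) = (682 + G)/(-405 + G)
t(F) = -7 + F/563
(1/(t(-640) - 24200) + 124523)*(339704 + v(-313)) = (1/((-7 + (1/563)*(-640)) - 24200) + 124523)*(339704 + (682 - 313)/(-405 - 313)) = (1/((-7 - 640/563) - 24200) + 124523)*(339704 + 369/(-718)) = (1/(-4581/563 - 24200) + 124523)*(339704 - 1/718*369) = (1/(-13629181/563) + 124523)*(339704 - 369/718) = (-563/13629181 + 124523)*(243907103/718) = (1697146505100/13629181)*(243907103/718) = 206973043712757862650/4892875979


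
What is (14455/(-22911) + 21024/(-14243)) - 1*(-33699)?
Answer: 1570859483614/46617339 ≈ 33697.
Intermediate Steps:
(14455/(-22911) + 21024/(-14243)) - 1*(-33699) = (14455*(-1/22911) + 21024*(-1/14243)) + 33699 = (-2065/3273 - 21024/14243) + 33699 = -98223347/46617339 + 33699 = 1570859483614/46617339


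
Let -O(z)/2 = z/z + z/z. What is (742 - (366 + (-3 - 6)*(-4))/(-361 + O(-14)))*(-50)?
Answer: -2712320/73 ≈ -37155.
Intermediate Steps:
O(z) = -4 (O(z) = -2*(z/z + z/z) = -2*(1 + 1) = -2*2 = -4)
(742 - (366 + (-3 - 6)*(-4))/(-361 + O(-14)))*(-50) = (742 - (366 + (-3 - 6)*(-4))/(-361 - 4))*(-50) = (742 - (366 - 9*(-4))/(-365))*(-50) = (742 - (366 + 36)*(-1)/365)*(-50) = (742 - 402*(-1)/365)*(-50) = (742 - 1*(-402/365))*(-50) = (742 + 402/365)*(-50) = (271232/365)*(-50) = -2712320/73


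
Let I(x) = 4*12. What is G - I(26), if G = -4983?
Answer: -5031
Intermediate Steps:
I(x) = 48
G - I(26) = -4983 - 1*48 = -4983 - 48 = -5031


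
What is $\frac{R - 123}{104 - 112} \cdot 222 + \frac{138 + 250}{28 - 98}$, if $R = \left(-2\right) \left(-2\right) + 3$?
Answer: $\frac{112471}{35} \approx 3213.5$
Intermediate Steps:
$R = 7$ ($R = 4 + 3 = 7$)
$\frac{R - 123}{104 - 112} \cdot 222 + \frac{138 + 250}{28 - 98} = \frac{7 - 123}{104 - 112} \cdot 222 + \frac{138 + 250}{28 - 98} = - \frac{116}{-8} \cdot 222 + \frac{388}{-70} = \left(-116\right) \left(- \frac{1}{8}\right) 222 + 388 \left(- \frac{1}{70}\right) = \frac{29}{2} \cdot 222 - \frac{194}{35} = 3219 - \frac{194}{35} = \frac{112471}{35}$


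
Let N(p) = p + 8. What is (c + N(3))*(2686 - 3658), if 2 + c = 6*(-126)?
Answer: 726084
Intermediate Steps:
N(p) = 8 + p
c = -758 (c = -2 + 6*(-126) = -2 - 756 = -758)
(c + N(3))*(2686 - 3658) = (-758 + (8 + 3))*(2686 - 3658) = (-758 + 11)*(-972) = -747*(-972) = 726084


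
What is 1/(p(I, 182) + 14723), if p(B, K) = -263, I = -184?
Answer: 1/14460 ≈ 6.9156e-5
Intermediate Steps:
1/(p(I, 182) + 14723) = 1/(-263 + 14723) = 1/14460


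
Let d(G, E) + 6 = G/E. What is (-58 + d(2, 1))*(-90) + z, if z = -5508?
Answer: 72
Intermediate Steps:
d(G, E) = -6 + G/E
(-58 + d(2, 1))*(-90) + z = (-58 + (-6 + 2/1))*(-90) - 5508 = (-58 + (-6 + 2*1))*(-90) - 5508 = (-58 + (-6 + 2))*(-90) - 5508 = (-58 - 4)*(-90) - 5508 = -62*(-90) - 5508 = 5580 - 5508 = 72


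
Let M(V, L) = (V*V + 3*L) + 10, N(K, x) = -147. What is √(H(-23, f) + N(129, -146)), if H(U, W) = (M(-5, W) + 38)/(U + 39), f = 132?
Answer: I*√1883/4 ≈ 10.848*I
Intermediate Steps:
M(V, L) = 10 + V² + 3*L (M(V, L) = (V² + 3*L) + 10 = 10 + V² + 3*L)
H(U, W) = (73 + 3*W)/(39 + U) (H(U, W) = ((10 + (-5)² + 3*W) + 38)/(U + 39) = ((10 + 25 + 3*W) + 38)/(39 + U) = ((35 + 3*W) + 38)/(39 + U) = (73 + 3*W)/(39 + U))
√(H(-23, f) + N(129, -146)) = √((73 + 3*132)/(39 - 23) - 147) = √((73 + 396)/16 - 147) = √((1/16)*469 - 147) = √(469/16 - 147) = √(-1883/16) = I*√1883/4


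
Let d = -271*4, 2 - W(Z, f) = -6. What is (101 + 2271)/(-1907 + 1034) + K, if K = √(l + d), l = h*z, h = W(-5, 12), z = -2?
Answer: -2372/873 + 10*I*√11 ≈ -2.7171 + 33.166*I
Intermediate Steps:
W(Z, f) = 8 (W(Z, f) = 2 - 1*(-6) = 2 + 6 = 8)
d = -1084
h = 8
l = -16 (l = 8*(-2) = -16)
K = 10*I*√11 (K = √(-16 - 1084) = √(-1100) = 10*I*√11 ≈ 33.166*I)
(101 + 2271)/(-1907 + 1034) + K = (101 + 2271)/(-1907 + 1034) + 10*I*√11 = 2372/(-873) + 10*I*√11 = 2372*(-1/873) + 10*I*√11 = -2372/873 + 10*I*√11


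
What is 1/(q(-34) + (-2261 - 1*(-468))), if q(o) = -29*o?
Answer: -1/807 ≈ -0.0012392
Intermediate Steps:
1/(q(-34) + (-2261 - 1*(-468))) = 1/(-29*(-34) + (-2261 - 1*(-468))) = 1/(986 + (-2261 + 468)) = 1/(986 - 1793) = 1/(-807) = -1/807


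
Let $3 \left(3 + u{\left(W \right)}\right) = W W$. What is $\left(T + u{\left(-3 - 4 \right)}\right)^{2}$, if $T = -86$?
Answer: $\frac{47524}{9} \approx 5280.4$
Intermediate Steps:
$u{\left(W \right)} = -3 + \frac{W^{2}}{3}$ ($u{\left(W \right)} = -3 + \frac{W W}{3} = -3 + \frac{W^{2}}{3}$)
$\left(T + u{\left(-3 - 4 \right)}\right)^{2} = \left(-86 - \left(3 - \frac{\left(-3 - 4\right)^{2}}{3}\right)\right)^{2} = \left(-86 - \left(3 - \frac{\left(-7\right)^{2}}{3}\right)\right)^{2} = \left(-86 + \left(-3 + \frac{1}{3} \cdot 49\right)\right)^{2} = \left(-86 + \left(-3 + \frac{49}{3}\right)\right)^{2} = \left(-86 + \frac{40}{3}\right)^{2} = \left(- \frac{218}{3}\right)^{2} = \frac{47524}{9}$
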